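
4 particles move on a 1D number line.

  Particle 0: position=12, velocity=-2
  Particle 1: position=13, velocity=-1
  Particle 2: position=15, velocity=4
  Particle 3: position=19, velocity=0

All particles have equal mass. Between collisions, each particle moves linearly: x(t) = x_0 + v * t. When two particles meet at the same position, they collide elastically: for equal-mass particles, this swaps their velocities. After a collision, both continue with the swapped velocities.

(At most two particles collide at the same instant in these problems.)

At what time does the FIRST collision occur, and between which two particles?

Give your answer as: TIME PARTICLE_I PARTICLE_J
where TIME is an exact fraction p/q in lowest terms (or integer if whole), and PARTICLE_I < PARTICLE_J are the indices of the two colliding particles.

Pair (0,1): pos 12,13 vel -2,-1 -> not approaching (rel speed -1 <= 0)
Pair (1,2): pos 13,15 vel -1,4 -> not approaching (rel speed -5 <= 0)
Pair (2,3): pos 15,19 vel 4,0 -> gap=4, closing at 4/unit, collide at t=1
Earliest collision: t=1 between 2 and 3

Answer: 1 2 3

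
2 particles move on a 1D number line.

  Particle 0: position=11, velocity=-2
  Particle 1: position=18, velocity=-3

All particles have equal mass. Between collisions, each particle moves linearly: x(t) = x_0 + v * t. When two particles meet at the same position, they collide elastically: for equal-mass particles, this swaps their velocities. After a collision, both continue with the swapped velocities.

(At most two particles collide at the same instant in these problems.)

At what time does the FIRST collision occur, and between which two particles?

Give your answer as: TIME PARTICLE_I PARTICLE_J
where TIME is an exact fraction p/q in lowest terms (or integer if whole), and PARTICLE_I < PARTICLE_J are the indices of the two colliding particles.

Answer: 7 0 1

Derivation:
Pair (0,1): pos 11,18 vel -2,-3 -> gap=7, closing at 1/unit, collide at t=7
Earliest collision: t=7 between 0 and 1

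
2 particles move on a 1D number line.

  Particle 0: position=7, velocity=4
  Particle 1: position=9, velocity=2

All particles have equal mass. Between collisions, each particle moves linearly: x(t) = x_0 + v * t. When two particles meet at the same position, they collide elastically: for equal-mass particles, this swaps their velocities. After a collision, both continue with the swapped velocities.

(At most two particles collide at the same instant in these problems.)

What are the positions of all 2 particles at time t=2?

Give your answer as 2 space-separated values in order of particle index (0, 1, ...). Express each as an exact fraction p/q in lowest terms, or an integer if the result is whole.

Collision at t=1: particles 0 and 1 swap velocities; positions: p0=11 p1=11; velocities now: v0=2 v1=4
Advance to t=2 (no further collisions before then); velocities: v0=2 v1=4; positions = 13 15

Answer: 13 15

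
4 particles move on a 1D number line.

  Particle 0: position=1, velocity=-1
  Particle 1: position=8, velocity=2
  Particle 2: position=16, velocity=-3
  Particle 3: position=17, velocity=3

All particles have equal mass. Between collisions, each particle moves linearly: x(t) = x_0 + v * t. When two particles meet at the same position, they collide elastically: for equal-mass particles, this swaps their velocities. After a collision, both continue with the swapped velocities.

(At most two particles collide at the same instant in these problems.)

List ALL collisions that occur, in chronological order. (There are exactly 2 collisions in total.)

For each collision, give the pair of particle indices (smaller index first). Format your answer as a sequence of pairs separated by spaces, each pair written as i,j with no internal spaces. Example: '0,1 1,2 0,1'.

Collision at t=8/5: particles 1 and 2 swap velocities; positions: p0=-3/5 p1=56/5 p2=56/5 p3=109/5; velocities now: v0=-1 v1=-3 v2=2 v3=3
Collision at t=15/2: particles 0 and 1 swap velocities; positions: p0=-13/2 p1=-13/2 p2=23 p3=79/2; velocities now: v0=-3 v1=-1 v2=2 v3=3

Answer: 1,2 0,1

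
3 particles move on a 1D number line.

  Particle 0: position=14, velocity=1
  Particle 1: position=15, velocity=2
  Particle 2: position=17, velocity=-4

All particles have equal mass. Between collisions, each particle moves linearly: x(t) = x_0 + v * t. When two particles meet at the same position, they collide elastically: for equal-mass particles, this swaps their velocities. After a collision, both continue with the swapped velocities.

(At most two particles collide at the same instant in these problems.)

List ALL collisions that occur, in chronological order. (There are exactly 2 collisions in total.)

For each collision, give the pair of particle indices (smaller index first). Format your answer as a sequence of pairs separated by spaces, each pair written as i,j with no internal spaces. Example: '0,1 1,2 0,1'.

Collision at t=1/3: particles 1 and 2 swap velocities; positions: p0=43/3 p1=47/3 p2=47/3; velocities now: v0=1 v1=-4 v2=2
Collision at t=3/5: particles 0 and 1 swap velocities; positions: p0=73/5 p1=73/5 p2=81/5; velocities now: v0=-4 v1=1 v2=2

Answer: 1,2 0,1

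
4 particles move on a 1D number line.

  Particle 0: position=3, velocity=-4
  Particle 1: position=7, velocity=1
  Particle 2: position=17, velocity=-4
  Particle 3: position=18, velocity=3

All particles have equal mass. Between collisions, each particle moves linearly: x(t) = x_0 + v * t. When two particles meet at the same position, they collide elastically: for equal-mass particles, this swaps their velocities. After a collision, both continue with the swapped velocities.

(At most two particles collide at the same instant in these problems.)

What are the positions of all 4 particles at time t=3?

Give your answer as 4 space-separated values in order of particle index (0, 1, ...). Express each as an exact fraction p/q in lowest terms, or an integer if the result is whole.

Answer: -9 5 10 27

Derivation:
Collision at t=2: particles 1 and 2 swap velocities; positions: p0=-5 p1=9 p2=9 p3=24; velocities now: v0=-4 v1=-4 v2=1 v3=3
Advance to t=3 (no further collisions before then); velocities: v0=-4 v1=-4 v2=1 v3=3; positions = -9 5 10 27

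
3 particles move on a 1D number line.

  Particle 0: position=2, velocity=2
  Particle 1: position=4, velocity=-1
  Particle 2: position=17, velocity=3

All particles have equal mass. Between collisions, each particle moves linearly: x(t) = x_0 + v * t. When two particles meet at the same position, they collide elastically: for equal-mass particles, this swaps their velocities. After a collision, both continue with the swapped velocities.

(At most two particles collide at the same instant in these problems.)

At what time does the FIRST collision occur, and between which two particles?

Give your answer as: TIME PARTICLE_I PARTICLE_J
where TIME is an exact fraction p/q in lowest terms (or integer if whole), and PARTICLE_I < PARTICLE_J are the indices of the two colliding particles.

Answer: 2/3 0 1

Derivation:
Pair (0,1): pos 2,4 vel 2,-1 -> gap=2, closing at 3/unit, collide at t=2/3
Pair (1,2): pos 4,17 vel -1,3 -> not approaching (rel speed -4 <= 0)
Earliest collision: t=2/3 between 0 and 1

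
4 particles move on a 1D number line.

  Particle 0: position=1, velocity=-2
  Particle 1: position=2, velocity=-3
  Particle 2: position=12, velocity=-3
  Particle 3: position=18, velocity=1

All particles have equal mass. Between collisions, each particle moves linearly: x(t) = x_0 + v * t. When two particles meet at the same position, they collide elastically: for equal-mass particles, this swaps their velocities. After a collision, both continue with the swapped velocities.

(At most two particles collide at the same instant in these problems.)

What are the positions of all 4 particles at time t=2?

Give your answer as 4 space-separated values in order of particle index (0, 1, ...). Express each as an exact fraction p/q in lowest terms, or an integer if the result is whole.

Answer: -4 -3 6 20

Derivation:
Collision at t=1: particles 0 and 1 swap velocities; positions: p0=-1 p1=-1 p2=9 p3=19; velocities now: v0=-3 v1=-2 v2=-3 v3=1
Advance to t=2 (no further collisions before then); velocities: v0=-3 v1=-2 v2=-3 v3=1; positions = -4 -3 6 20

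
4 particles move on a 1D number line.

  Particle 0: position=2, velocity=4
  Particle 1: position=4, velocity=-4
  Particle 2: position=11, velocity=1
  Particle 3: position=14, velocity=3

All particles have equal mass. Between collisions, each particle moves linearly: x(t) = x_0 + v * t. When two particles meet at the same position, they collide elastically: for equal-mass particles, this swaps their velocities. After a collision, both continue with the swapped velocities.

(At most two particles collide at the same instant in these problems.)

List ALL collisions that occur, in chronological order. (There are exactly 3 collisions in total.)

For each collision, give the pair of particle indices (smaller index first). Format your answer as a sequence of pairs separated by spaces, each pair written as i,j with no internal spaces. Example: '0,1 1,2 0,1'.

Answer: 0,1 1,2 2,3

Derivation:
Collision at t=1/4: particles 0 and 1 swap velocities; positions: p0=3 p1=3 p2=45/4 p3=59/4; velocities now: v0=-4 v1=4 v2=1 v3=3
Collision at t=3: particles 1 and 2 swap velocities; positions: p0=-8 p1=14 p2=14 p3=23; velocities now: v0=-4 v1=1 v2=4 v3=3
Collision at t=12: particles 2 and 3 swap velocities; positions: p0=-44 p1=23 p2=50 p3=50; velocities now: v0=-4 v1=1 v2=3 v3=4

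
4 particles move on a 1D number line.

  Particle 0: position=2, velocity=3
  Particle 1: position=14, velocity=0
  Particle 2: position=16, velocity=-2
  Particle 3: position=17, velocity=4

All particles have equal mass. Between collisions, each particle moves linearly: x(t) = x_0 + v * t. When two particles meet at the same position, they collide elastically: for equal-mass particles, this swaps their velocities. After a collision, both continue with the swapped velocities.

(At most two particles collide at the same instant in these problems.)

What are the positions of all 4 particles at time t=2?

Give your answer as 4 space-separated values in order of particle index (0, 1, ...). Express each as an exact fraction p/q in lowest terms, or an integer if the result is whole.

Answer: 8 12 14 25

Derivation:
Collision at t=1: particles 1 and 2 swap velocities; positions: p0=5 p1=14 p2=14 p3=21; velocities now: v0=3 v1=-2 v2=0 v3=4
Advance to t=2 (no further collisions before then); velocities: v0=3 v1=-2 v2=0 v3=4; positions = 8 12 14 25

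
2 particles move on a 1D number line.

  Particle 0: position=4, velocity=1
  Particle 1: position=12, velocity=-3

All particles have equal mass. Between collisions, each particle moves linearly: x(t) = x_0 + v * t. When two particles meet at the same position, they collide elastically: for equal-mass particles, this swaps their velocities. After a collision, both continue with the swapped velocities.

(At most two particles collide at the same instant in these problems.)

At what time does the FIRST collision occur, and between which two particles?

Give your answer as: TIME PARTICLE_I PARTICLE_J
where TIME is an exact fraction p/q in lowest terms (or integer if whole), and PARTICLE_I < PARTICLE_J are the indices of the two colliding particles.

Pair (0,1): pos 4,12 vel 1,-3 -> gap=8, closing at 4/unit, collide at t=2
Earliest collision: t=2 between 0 and 1

Answer: 2 0 1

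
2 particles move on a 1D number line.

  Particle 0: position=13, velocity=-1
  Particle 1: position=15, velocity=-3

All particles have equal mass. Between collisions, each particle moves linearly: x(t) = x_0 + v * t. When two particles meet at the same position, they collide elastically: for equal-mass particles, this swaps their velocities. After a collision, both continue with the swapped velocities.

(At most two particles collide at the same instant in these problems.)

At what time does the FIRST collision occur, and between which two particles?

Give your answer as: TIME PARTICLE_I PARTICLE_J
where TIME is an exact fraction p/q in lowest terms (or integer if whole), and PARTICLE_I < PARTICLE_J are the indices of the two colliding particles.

Answer: 1 0 1

Derivation:
Pair (0,1): pos 13,15 vel -1,-3 -> gap=2, closing at 2/unit, collide at t=1
Earliest collision: t=1 between 0 and 1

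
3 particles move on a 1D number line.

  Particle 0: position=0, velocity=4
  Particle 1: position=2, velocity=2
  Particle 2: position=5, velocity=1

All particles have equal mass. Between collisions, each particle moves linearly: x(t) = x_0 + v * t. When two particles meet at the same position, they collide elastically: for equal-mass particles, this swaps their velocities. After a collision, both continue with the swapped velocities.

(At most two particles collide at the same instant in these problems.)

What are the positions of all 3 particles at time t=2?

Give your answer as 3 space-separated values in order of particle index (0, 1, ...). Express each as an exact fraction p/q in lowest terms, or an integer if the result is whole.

Answer: 6 7 8

Derivation:
Collision at t=1: particles 0 and 1 swap velocities; positions: p0=4 p1=4 p2=6; velocities now: v0=2 v1=4 v2=1
Collision at t=5/3: particles 1 and 2 swap velocities; positions: p0=16/3 p1=20/3 p2=20/3; velocities now: v0=2 v1=1 v2=4
Advance to t=2 (no further collisions before then); velocities: v0=2 v1=1 v2=4; positions = 6 7 8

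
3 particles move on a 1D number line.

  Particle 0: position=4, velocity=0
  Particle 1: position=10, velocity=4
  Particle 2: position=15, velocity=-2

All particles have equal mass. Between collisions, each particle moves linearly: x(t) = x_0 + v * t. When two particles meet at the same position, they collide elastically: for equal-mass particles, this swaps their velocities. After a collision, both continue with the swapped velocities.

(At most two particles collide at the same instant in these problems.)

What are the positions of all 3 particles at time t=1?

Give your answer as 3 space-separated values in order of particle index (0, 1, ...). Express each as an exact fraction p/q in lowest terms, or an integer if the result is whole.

Collision at t=5/6: particles 1 and 2 swap velocities; positions: p0=4 p1=40/3 p2=40/3; velocities now: v0=0 v1=-2 v2=4
Advance to t=1 (no further collisions before then); velocities: v0=0 v1=-2 v2=4; positions = 4 13 14

Answer: 4 13 14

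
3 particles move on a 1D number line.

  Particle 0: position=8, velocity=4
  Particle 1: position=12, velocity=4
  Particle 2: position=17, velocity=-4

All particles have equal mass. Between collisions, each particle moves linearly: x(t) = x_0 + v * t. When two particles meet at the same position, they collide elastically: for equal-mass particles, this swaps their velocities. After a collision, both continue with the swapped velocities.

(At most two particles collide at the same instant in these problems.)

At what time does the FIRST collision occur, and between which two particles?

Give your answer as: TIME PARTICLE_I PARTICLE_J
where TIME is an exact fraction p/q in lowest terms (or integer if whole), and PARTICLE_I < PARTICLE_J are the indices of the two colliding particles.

Pair (0,1): pos 8,12 vel 4,4 -> not approaching (rel speed 0 <= 0)
Pair (1,2): pos 12,17 vel 4,-4 -> gap=5, closing at 8/unit, collide at t=5/8
Earliest collision: t=5/8 between 1 and 2

Answer: 5/8 1 2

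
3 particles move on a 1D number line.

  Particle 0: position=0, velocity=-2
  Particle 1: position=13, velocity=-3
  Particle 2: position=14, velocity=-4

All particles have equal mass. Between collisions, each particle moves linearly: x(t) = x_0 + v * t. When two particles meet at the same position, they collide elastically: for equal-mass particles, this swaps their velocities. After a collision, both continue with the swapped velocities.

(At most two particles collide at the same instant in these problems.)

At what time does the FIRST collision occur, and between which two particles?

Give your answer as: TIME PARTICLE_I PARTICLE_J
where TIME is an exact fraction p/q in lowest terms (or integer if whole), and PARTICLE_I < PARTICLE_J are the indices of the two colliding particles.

Answer: 1 1 2

Derivation:
Pair (0,1): pos 0,13 vel -2,-3 -> gap=13, closing at 1/unit, collide at t=13
Pair (1,2): pos 13,14 vel -3,-4 -> gap=1, closing at 1/unit, collide at t=1
Earliest collision: t=1 between 1 and 2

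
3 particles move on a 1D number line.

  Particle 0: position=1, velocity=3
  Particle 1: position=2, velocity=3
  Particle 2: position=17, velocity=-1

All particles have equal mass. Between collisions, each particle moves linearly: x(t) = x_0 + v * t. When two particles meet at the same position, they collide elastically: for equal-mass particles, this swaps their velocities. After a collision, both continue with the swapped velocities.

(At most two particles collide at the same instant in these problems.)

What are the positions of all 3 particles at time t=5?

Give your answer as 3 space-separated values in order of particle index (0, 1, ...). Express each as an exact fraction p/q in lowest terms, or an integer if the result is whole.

Collision at t=15/4: particles 1 and 2 swap velocities; positions: p0=49/4 p1=53/4 p2=53/4; velocities now: v0=3 v1=-1 v2=3
Collision at t=4: particles 0 and 1 swap velocities; positions: p0=13 p1=13 p2=14; velocities now: v0=-1 v1=3 v2=3
Advance to t=5 (no further collisions before then); velocities: v0=-1 v1=3 v2=3; positions = 12 16 17

Answer: 12 16 17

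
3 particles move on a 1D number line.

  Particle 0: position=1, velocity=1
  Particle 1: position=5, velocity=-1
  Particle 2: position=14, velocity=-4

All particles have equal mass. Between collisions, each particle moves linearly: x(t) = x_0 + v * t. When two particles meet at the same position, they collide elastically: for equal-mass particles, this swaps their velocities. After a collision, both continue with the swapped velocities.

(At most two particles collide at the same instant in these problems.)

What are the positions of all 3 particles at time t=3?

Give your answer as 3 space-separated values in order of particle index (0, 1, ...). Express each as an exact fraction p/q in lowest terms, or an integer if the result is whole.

Collision at t=2: particles 0 and 1 swap velocities; positions: p0=3 p1=3 p2=6; velocities now: v0=-1 v1=1 v2=-4
Collision at t=13/5: particles 1 and 2 swap velocities; positions: p0=12/5 p1=18/5 p2=18/5; velocities now: v0=-1 v1=-4 v2=1
Collision at t=3: particles 0 and 1 swap velocities; positions: p0=2 p1=2 p2=4; velocities now: v0=-4 v1=-1 v2=1
Advance to t=3 (no further collisions before then); velocities: v0=-4 v1=-1 v2=1; positions = 2 2 4

Answer: 2 2 4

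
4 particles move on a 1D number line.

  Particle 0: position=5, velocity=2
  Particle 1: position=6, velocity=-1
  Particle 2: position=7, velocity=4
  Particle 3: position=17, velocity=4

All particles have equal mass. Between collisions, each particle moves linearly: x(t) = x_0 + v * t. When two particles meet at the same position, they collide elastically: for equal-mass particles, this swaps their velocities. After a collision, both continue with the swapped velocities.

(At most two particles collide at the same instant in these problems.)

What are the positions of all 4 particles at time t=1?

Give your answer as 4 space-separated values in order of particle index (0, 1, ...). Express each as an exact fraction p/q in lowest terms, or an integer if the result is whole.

Collision at t=1/3: particles 0 and 1 swap velocities; positions: p0=17/3 p1=17/3 p2=25/3 p3=55/3; velocities now: v0=-1 v1=2 v2=4 v3=4
Advance to t=1 (no further collisions before then); velocities: v0=-1 v1=2 v2=4 v3=4; positions = 5 7 11 21

Answer: 5 7 11 21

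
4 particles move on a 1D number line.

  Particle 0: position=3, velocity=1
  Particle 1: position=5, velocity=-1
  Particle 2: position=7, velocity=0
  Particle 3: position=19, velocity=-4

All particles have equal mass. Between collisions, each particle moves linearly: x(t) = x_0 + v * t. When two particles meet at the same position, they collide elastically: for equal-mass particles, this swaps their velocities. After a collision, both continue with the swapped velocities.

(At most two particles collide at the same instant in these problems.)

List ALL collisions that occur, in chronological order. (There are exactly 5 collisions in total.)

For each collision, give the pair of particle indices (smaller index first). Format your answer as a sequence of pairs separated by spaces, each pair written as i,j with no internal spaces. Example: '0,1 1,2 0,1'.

Collision at t=1: particles 0 and 1 swap velocities; positions: p0=4 p1=4 p2=7 p3=15; velocities now: v0=-1 v1=1 v2=0 v3=-4
Collision at t=3: particles 2 and 3 swap velocities; positions: p0=2 p1=6 p2=7 p3=7; velocities now: v0=-1 v1=1 v2=-4 v3=0
Collision at t=16/5: particles 1 and 2 swap velocities; positions: p0=9/5 p1=31/5 p2=31/5 p3=7; velocities now: v0=-1 v1=-4 v2=1 v3=0
Collision at t=4: particles 2 and 3 swap velocities; positions: p0=1 p1=3 p2=7 p3=7; velocities now: v0=-1 v1=-4 v2=0 v3=1
Collision at t=14/3: particles 0 and 1 swap velocities; positions: p0=1/3 p1=1/3 p2=7 p3=23/3; velocities now: v0=-4 v1=-1 v2=0 v3=1

Answer: 0,1 2,3 1,2 2,3 0,1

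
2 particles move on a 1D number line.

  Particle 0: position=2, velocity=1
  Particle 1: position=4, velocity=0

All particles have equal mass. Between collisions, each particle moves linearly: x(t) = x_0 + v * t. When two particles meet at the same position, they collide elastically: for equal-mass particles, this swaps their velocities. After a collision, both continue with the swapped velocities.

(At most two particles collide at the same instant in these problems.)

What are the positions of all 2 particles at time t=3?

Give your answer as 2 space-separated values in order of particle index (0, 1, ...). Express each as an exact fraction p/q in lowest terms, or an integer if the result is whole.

Answer: 4 5

Derivation:
Collision at t=2: particles 0 and 1 swap velocities; positions: p0=4 p1=4; velocities now: v0=0 v1=1
Advance to t=3 (no further collisions before then); velocities: v0=0 v1=1; positions = 4 5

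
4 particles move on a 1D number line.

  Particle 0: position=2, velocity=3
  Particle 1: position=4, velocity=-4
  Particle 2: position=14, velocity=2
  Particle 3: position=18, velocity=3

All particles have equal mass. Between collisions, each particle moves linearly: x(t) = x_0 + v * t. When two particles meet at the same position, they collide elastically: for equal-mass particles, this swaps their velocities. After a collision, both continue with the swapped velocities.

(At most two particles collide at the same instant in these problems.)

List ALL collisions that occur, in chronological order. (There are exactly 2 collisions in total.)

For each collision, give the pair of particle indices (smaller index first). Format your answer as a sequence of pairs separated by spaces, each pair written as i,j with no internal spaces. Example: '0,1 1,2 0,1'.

Answer: 0,1 1,2

Derivation:
Collision at t=2/7: particles 0 and 1 swap velocities; positions: p0=20/7 p1=20/7 p2=102/7 p3=132/7; velocities now: v0=-4 v1=3 v2=2 v3=3
Collision at t=12: particles 1 and 2 swap velocities; positions: p0=-44 p1=38 p2=38 p3=54; velocities now: v0=-4 v1=2 v2=3 v3=3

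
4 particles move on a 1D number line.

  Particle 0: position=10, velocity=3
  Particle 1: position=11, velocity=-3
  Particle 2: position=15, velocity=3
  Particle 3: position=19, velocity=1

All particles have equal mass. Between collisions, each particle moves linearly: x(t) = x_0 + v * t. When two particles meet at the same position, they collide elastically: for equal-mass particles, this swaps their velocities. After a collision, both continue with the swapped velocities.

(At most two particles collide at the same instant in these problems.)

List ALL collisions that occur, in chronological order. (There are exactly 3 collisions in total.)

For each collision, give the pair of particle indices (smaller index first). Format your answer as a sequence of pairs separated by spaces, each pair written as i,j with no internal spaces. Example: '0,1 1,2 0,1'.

Answer: 0,1 2,3 1,2

Derivation:
Collision at t=1/6: particles 0 and 1 swap velocities; positions: p0=21/2 p1=21/2 p2=31/2 p3=115/6; velocities now: v0=-3 v1=3 v2=3 v3=1
Collision at t=2: particles 2 and 3 swap velocities; positions: p0=5 p1=16 p2=21 p3=21; velocities now: v0=-3 v1=3 v2=1 v3=3
Collision at t=9/2: particles 1 and 2 swap velocities; positions: p0=-5/2 p1=47/2 p2=47/2 p3=57/2; velocities now: v0=-3 v1=1 v2=3 v3=3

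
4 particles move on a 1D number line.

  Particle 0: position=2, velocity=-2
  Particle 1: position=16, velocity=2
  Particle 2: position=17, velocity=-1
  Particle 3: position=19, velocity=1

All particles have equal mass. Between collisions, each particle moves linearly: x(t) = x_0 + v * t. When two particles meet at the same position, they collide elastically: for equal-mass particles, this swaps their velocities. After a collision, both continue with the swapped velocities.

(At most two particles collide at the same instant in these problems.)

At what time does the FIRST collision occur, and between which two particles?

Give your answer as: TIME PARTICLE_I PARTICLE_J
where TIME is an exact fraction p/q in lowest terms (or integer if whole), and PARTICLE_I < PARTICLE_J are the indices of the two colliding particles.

Pair (0,1): pos 2,16 vel -2,2 -> not approaching (rel speed -4 <= 0)
Pair (1,2): pos 16,17 vel 2,-1 -> gap=1, closing at 3/unit, collide at t=1/3
Pair (2,3): pos 17,19 vel -1,1 -> not approaching (rel speed -2 <= 0)
Earliest collision: t=1/3 between 1 and 2

Answer: 1/3 1 2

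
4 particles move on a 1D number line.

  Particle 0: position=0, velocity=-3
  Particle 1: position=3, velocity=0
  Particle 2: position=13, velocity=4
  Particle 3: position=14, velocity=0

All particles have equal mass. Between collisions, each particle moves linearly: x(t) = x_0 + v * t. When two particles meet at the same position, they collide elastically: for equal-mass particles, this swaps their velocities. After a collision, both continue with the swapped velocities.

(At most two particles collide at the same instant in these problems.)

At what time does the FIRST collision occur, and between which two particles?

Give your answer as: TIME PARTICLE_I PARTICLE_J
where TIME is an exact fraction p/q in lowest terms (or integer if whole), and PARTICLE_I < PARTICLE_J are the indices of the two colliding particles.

Pair (0,1): pos 0,3 vel -3,0 -> not approaching (rel speed -3 <= 0)
Pair (1,2): pos 3,13 vel 0,4 -> not approaching (rel speed -4 <= 0)
Pair (2,3): pos 13,14 vel 4,0 -> gap=1, closing at 4/unit, collide at t=1/4
Earliest collision: t=1/4 between 2 and 3

Answer: 1/4 2 3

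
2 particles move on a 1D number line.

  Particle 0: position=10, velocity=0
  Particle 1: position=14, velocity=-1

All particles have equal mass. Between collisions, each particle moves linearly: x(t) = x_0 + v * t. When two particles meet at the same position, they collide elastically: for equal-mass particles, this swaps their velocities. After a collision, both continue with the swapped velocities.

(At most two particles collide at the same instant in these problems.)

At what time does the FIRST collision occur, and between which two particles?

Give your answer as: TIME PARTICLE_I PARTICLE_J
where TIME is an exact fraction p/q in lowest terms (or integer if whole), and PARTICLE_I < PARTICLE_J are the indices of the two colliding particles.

Pair (0,1): pos 10,14 vel 0,-1 -> gap=4, closing at 1/unit, collide at t=4
Earliest collision: t=4 between 0 and 1

Answer: 4 0 1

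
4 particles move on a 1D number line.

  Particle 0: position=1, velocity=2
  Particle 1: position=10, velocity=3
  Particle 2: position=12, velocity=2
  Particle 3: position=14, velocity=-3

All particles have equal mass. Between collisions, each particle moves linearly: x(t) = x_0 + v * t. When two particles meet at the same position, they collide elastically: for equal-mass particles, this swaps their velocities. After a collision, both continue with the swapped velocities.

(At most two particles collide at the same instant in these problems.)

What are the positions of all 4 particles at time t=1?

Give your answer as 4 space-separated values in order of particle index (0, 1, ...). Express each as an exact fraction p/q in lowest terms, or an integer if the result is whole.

Answer: 3 11 13 14

Derivation:
Collision at t=2/5: particles 2 and 3 swap velocities; positions: p0=9/5 p1=56/5 p2=64/5 p3=64/5; velocities now: v0=2 v1=3 v2=-3 v3=2
Collision at t=2/3: particles 1 and 2 swap velocities; positions: p0=7/3 p1=12 p2=12 p3=40/3; velocities now: v0=2 v1=-3 v2=3 v3=2
Advance to t=1 (no further collisions before then); velocities: v0=2 v1=-3 v2=3 v3=2; positions = 3 11 13 14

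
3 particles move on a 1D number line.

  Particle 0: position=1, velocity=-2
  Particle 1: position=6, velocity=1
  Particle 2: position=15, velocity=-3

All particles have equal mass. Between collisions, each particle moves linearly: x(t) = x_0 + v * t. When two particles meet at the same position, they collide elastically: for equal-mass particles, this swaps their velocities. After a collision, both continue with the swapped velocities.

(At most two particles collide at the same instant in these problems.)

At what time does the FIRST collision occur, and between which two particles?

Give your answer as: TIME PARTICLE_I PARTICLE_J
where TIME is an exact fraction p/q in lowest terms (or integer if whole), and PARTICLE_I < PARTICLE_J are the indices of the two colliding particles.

Answer: 9/4 1 2

Derivation:
Pair (0,1): pos 1,6 vel -2,1 -> not approaching (rel speed -3 <= 0)
Pair (1,2): pos 6,15 vel 1,-3 -> gap=9, closing at 4/unit, collide at t=9/4
Earliest collision: t=9/4 between 1 and 2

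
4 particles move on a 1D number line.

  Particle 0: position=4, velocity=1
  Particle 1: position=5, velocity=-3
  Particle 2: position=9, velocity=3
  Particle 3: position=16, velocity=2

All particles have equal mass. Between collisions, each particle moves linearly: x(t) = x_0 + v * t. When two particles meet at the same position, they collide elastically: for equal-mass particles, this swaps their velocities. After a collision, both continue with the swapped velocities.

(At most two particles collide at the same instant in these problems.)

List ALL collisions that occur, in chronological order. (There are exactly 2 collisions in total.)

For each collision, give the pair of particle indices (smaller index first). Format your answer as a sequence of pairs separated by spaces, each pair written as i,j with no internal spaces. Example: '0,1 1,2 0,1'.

Collision at t=1/4: particles 0 and 1 swap velocities; positions: p0=17/4 p1=17/4 p2=39/4 p3=33/2; velocities now: v0=-3 v1=1 v2=3 v3=2
Collision at t=7: particles 2 and 3 swap velocities; positions: p0=-16 p1=11 p2=30 p3=30; velocities now: v0=-3 v1=1 v2=2 v3=3

Answer: 0,1 2,3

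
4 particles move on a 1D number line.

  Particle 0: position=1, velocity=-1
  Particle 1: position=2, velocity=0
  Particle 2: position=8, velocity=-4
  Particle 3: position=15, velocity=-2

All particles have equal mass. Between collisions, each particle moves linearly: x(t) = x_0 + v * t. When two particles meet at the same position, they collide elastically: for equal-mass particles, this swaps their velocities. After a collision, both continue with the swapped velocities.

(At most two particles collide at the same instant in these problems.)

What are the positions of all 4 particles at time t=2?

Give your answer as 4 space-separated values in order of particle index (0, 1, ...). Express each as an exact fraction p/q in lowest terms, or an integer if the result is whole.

Collision at t=3/2: particles 1 and 2 swap velocities; positions: p0=-1/2 p1=2 p2=2 p3=12; velocities now: v0=-1 v1=-4 v2=0 v3=-2
Advance to t=2 (no further collisions before then); velocities: v0=-1 v1=-4 v2=0 v3=-2; positions = -1 0 2 11

Answer: -1 0 2 11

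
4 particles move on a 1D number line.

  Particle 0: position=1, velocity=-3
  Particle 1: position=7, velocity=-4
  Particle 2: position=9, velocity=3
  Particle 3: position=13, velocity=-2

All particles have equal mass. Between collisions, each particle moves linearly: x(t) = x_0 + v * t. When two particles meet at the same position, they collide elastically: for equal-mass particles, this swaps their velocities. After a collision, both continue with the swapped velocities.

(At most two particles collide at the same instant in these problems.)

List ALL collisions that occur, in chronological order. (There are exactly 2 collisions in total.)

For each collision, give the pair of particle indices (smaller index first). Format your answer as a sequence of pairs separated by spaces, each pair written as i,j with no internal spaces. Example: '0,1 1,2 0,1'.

Answer: 2,3 0,1

Derivation:
Collision at t=4/5: particles 2 and 3 swap velocities; positions: p0=-7/5 p1=19/5 p2=57/5 p3=57/5; velocities now: v0=-3 v1=-4 v2=-2 v3=3
Collision at t=6: particles 0 and 1 swap velocities; positions: p0=-17 p1=-17 p2=1 p3=27; velocities now: v0=-4 v1=-3 v2=-2 v3=3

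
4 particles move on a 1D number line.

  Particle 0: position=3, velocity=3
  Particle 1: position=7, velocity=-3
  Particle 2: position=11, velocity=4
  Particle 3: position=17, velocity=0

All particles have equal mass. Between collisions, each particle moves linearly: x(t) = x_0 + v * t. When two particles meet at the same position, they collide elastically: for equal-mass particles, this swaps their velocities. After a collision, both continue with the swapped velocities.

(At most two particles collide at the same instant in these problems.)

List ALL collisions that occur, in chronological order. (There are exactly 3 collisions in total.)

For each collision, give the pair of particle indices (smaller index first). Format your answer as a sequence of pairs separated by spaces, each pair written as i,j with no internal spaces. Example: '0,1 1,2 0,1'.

Collision at t=2/3: particles 0 and 1 swap velocities; positions: p0=5 p1=5 p2=41/3 p3=17; velocities now: v0=-3 v1=3 v2=4 v3=0
Collision at t=3/2: particles 2 and 3 swap velocities; positions: p0=5/2 p1=15/2 p2=17 p3=17; velocities now: v0=-3 v1=3 v2=0 v3=4
Collision at t=14/3: particles 1 and 2 swap velocities; positions: p0=-7 p1=17 p2=17 p3=89/3; velocities now: v0=-3 v1=0 v2=3 v3=4

Answer: 0,1 2,3 1,2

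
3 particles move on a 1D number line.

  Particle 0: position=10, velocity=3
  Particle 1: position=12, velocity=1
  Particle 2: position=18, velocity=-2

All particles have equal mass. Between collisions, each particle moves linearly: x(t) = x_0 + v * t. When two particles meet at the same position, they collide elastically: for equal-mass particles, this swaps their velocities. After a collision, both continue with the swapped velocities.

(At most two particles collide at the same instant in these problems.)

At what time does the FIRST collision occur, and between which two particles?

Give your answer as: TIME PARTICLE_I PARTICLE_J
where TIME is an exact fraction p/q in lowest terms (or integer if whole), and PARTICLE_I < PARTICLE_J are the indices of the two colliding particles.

Pair (0,1): pos 10,12 vel 3,1 -> gap=2, closing at 2/unit, collide at t=1
Pair (1,2): pos 12,18 vel 1,-2 -> gap=6, closing at 3/unit, collide at t=2
Earliest collision: t=1 between 0 and 1

Answer: 1 0 1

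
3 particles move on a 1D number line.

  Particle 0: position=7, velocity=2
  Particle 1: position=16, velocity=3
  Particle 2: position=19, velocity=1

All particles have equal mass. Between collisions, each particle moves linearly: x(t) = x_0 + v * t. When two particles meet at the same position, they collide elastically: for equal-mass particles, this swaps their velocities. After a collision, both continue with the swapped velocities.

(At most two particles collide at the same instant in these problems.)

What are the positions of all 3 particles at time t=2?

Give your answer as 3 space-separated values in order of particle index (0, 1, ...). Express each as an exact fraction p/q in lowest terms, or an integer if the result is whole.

Collision at t=3/2: particles 1 and 2 swap velocities; positions: p0=10 p1=41/2 p2=41/2; velocities now: v0=2 v1=1 v2=3
Advance to t=2 (no further collisions before then); velocities: v0=2 v1=1 v2=3; positions = 11 21 22

Answer: 11 21 22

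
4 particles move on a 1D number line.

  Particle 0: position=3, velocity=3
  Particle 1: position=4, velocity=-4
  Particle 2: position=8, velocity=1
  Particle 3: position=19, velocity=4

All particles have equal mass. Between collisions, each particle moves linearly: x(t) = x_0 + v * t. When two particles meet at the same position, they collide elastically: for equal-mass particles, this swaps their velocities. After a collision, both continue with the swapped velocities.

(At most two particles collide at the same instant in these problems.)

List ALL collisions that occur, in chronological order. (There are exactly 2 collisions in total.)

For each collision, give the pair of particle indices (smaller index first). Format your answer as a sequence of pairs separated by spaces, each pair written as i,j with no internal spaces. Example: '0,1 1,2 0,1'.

Answer: 0,1 1,2

Derivation:
Collision at t=1/7: particles 0 and 1 swap velocities; positions: p0=24/7 p1=24/7 p2=57/7 p3=137/7; velocities now: v0=-4 v1=3 v2=1 v3=4
Collision at t=5/2: particles 1 and 2 swap velocities; positions: p0=-6 p1=21/2 p2=21/2 p3=29; velocities now: v0=-4 v1=1 v2=3 v3=4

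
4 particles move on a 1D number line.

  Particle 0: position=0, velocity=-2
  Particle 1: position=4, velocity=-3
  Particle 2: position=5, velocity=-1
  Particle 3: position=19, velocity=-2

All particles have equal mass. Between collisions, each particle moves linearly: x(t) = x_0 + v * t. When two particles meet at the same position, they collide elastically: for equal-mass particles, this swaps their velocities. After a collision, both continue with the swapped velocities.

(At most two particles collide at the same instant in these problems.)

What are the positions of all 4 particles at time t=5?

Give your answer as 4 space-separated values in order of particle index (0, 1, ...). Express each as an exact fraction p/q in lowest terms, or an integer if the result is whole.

Answer: -11 -10 0 9

Derivation:
Collision at t=4: particles 0 and 1 swap velocities; positions: p0=-8 p1=-8 p2=1 p3=11; velocities now: v0=-3 v1=-2 v2=-1 v3=-2
Advance to t=5 (no further collisions before then); velocities: v0=-3 v1=-2 v2=-1 v3=-2; positions = -11 -10 0 9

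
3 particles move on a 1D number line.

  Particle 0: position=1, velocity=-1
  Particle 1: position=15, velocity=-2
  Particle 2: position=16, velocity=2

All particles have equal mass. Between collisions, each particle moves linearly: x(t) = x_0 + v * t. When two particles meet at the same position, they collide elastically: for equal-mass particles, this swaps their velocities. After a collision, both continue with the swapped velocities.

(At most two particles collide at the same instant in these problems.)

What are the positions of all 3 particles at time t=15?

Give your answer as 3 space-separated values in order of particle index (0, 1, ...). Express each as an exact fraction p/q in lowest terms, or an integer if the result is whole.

Collision at t=14: particles 0 and 1 swap velocities; positions: p0=-13 p1=-13 p2=44; velocities now: v0=-2 v1=-1 v2=2
Advance to t=15 (no further collisions before then); velocities: v0=-2 v1=-1 v2=2; positions = -15 -14 46

Answer: -15 -14 46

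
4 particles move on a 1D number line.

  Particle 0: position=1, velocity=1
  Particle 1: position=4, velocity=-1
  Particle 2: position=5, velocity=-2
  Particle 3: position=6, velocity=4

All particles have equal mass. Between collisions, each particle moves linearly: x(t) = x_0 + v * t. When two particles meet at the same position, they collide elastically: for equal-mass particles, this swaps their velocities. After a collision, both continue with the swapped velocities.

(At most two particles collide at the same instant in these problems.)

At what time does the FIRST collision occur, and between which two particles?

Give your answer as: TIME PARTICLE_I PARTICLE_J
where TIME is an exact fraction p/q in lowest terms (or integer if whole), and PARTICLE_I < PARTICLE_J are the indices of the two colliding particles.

Pair (0,1): pos 1,4 vel 1,-1 -> gap=3, closing at 2/unit, collide at t=3/2
Pair (1,2): pos 4,5 vel -1,-2 -> gap=1, closing at 1/unit, collide at t=1
Pair (2,3): pos 5,6 vel -2,4 -> not approaching (rel speed -6 <= 0)
Earliest collision: t=1 between 1 and 2

Answer: 1 1 2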